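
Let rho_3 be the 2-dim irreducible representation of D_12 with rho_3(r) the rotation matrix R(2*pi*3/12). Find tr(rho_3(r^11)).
chi_{rho_3}(r^11) = 2*cos(2*pi*3*11/12) = 0

Proof sketch: rho_3(r^11) is rotation by angle 2*pi*3*11/12, whose trace is 2*cos(2*pi*3*11/12) = 0.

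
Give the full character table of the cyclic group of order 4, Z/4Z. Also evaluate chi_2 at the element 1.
Character table of Z/4Z (irreps indexed chi_0,...,chi_3 with chi_k(m) = zeta_4^(k*m), zeta_4 = exp(2*pi*i/4)):
  irrep \ class  {0} (size 1)  {1} (size 1)  {2} (size 1)  {3} (size 1)
  chi_0          1             1             1             1           
  chi_1          1             I             -1            -I          
  chi_2          1             -1            1             -1          
  chi_3          1             -I            -1            I           

Spot check: chi_2(1) = zeta_4^(2*1) = zeta_4^2 = -1.

Justification: Z/4Z is abelian, so all 4 irreducible complex representations are 1-dimensional. They are given by chi_k(m) = zeta_4^(k*m) for k = 0,...,3. Row orthogonality: sum_m chi_k(m) conj(chi_l(m)) = 4 * [k = l].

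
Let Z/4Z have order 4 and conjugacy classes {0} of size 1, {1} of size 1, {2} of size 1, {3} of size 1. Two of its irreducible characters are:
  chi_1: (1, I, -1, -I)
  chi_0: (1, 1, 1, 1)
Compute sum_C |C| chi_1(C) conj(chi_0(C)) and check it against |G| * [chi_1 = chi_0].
Sum = 0; so <chi_1, chi_0> = 0 (distinct irreducibles are orthogonal).

Derivation: Compute term by term over conjugacy classes (|C| * chi_1(C) * conj(chi_0(C))):
  1*(1)*conj(1) + 1*(I)*conj(1) + 1*(-1)*conj(1) + 1*(-I)*conj(1)
  = (1) + (I) + (-1) + (-I)
  = 0.
(Exp terms are combined using exp(i*s)*conj(exp(i*t)) = exp(i*(s-t)), and sums of them are collapsed using the identity that for every m > 1 the m distinct m-th roots of unity sum to 0, e.g. 1 + exp(2*I*pi/3) + exp(-2*I*pi/3) = 0.)
Dividing by |G| = 4 gives 0/4 = 0, matching the row-orthogonality relation <chi_1, chi_0> = [chi_1 = chi_0].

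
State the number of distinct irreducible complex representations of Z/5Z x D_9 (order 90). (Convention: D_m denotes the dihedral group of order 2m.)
30

Explanation: The number of irreducible complex representations of a finite group equals its number of conjugacy classes. For a direct product, #classes(G x H) = #classes(G) * #classes(H). Z/5Z has 5 classes (abelian), D_9 has 6 classes, so 5 * 6 = 30, so Z/5Z x D_9 (order 90) has exactly 30 irreducible complex representations.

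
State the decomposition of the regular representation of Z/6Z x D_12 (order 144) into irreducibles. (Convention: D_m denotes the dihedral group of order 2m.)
Each irreducible V_i of dimension d_i appears with multiplicity d_i, i.e. rho_reg = (direct sum over all irreducibles V_i) d_i V_i. The irreducible dimensions for Z/6Z x D_12 are 1, 1, 1, 1, 1, 1, 1, 1, 1, 1, 1, 1, 1, 1, 1, 1, 1, 1, 1, 1, 1, 1, 1, 1, 2, 2, 2, 2, 2, 2, 2, 2, 2, 2, 2, 2, 2, 2, 2, 2, 2, 2, 2, 2, 2, 2, 2, 2, 2, 2, 2, 2, 2, 2: 24 irreducibles of dimension 1, each with multiplicity 1; 30 irreducibles of dimension 2, each with multiplicity 2. Total dimension 24*1*1 + 30*2*2 = 144 = |G|.

Proof sketch: General theorem: in the regular representation of a finite group G, each irreducible appears with multiplicity equal to its dimension. Check: dim(rho_reg) = sum d_i^2 = 1 + 1 + 1 + 1 + 1 + 1 + 1 + 1 + 1 + 1 + 1 + 1 + 1 + 1 + 1 + 1 + 1 + 1 + 1 + 1 + 1 + 1 + 1 + 1 + 4 + 4 + 4 + 4 + 4 + 4 + 4 + 4 + 4 + 4 + 4 + 4 + 4 + 4 + 4 + 4 + 4 + 4 + 4 + 4 + 4 + 4 + 4 + 4 + 4 + 4 + 4 + 4 + 4 + 4 = 144 = |G|.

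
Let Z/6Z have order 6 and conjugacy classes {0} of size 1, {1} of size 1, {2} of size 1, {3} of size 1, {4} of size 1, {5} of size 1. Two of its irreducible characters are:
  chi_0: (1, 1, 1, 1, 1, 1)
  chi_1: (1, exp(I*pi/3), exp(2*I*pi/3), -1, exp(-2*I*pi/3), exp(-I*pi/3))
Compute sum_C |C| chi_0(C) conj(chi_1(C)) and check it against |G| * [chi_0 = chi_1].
Sum = 0; so <chi_0, chi_1> = 0 (distinct irreducibles are orthogonal).

Proof sketch: Compute term by term over conjugacy classes (|C| * chi_0(C) * conj(chi_1(C))):
  1*(1)*conj(1) + 1*(1)*conj(exp(I*pi/3)) + 1*(1)*conj(exp(2*I*pi/3)) + 1*(1)*conj(-1) + 1*(1)*conj(exp(-2*I*pi/3)) + 1*(1)*conj(exp(-I*pi/3))
  = (1) + (exp(-I*pi/3)) + (exp(-2*I*pi/3)) + (-1) + (exp(2*I*pi/3)) + (exp(I*pi/3))
  = 0.
(Exp terms are combined using exp(i*s)*conj(exp(i*t)) = exp(i*(s-t)), and sums of them are collapsed using the identity that for every m > 1 the m distinct m-th roots of unity sum to 0, e.g. 1 + exp(2*I*pi/3) + exp(-2*I*pi/3) = 0.)
Dividing by |G| = 6 gives 0/6 = 0, matching the row-orthogonality relation <chi_0, chi_1> = [chi_0 = chi_1].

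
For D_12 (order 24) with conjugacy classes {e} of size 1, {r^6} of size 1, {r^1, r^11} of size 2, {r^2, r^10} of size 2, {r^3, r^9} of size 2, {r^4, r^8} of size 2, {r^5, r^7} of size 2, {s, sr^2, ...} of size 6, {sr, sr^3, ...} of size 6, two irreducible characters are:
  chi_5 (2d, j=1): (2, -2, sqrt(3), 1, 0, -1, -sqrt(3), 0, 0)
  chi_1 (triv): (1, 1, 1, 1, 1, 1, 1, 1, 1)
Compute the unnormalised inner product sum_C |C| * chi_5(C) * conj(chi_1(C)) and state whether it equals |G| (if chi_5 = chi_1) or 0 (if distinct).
Sum = 0; so <chi_5, chi_1> = 0 (distinct irreducibles are orthogonal).

Derivation: Compute term by term over conjugacy classes (|C| * chi_5(C) * conj(chi_1(C))):
  1*(2)*conj(1) + 1*(-2)*conj(1) + 2*(sqrt(3))*conj(1) + 2*(1)*conj(1) + 2*(0)*conj(1) + 2*(-1)*conj(1) + 2*(-sqrt(3))*conj(1) + 6*(0)*conj(1) + 6*(0)*conj(1)
  = (2) + (-2) + (2*sqrt(3)) + (2) + (0) + (-2) + (-2*sqrt(3)) + (0) + (0)
  = 0.
Dividing by |G| = 24 gives 0/24 = 0, matching the row-orthogonality relation <chi_5, chi_1> = [chi_5 = chi_1].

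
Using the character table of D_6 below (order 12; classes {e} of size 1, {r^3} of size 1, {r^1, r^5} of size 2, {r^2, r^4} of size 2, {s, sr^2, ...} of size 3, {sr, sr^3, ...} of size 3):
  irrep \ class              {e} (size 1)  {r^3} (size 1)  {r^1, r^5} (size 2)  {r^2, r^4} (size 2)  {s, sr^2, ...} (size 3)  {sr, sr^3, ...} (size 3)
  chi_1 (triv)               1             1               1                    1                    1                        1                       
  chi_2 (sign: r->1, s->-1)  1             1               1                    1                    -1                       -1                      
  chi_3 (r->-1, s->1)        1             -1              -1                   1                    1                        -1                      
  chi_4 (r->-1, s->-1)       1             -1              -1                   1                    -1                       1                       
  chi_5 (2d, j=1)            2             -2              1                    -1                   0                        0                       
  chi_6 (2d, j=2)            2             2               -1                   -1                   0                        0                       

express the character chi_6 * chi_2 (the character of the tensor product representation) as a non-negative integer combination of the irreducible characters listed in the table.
chi_6 tensor chi_2 = chi_6 (all other irreducibles have multiplicity 0).

Derivation: The character of a tensor product is the pointwise product (chi_6 * chi_2)(C) = chi_6(C) * chi_2(C):
  {e}: (2)*(1), {r^3}: (2)*(1), {r^1, r^5}: (-1)*(1), {r^2, r^4}: (-1)*(1), {s, sr^2, ...}: (0)*(-1), {sr, sr^3, ...}: (0)*(-1)
so (chi_6 * chi_2) takes values
  {e} -> 2, {r^3} -> 2, {r^1, r^5} -> -1, {r^2, r^4} -> -1, {s, sr^2, ...} -> 0, {sr, sr^3, ...} -> 0.
Now take the inner product of this character with each irreducible chi from the table, <chi_6*chi_2, chi> = (1/12) sum_C |C| (chi_6*chi_2)(C) conj(chi(C)):
  <chi_6*chi_2, chi_1> = (1/12)[1*(2)*conj(1) + 1*(2)*conj(1) + 2*(-1)*conj(1) + 2*(-1)*conj(1) + 3*(0)*conj(1) + 3*(0)*conj(1)]
      = (1/12)[(2) + (2) + (-2) + (-2) + (0) + (0)] = 0/12 = 0
  <chi_6*chi_2, chi_2> = (1/12)[1*(2)*conj(1) + 1*(2)*conj(1) + 2*(-1)*conj(1) + 2*(-1)*conj(1) + 3*(0)*conj(-1) + 3*(0)*conj(-1)]
      = (1/12)[(2) + (2) + (-2) + (-2) + (0) + (0)] = 0/12 = 0
  <chi_6*chi_2, chi_3> = (1/12)[1*(2)*conj(1) + 1*(2)*conj(-1) + 2*(-1)*conj(-1) + 2*(-1)*conj(1) + 3*(0)*conj(1) + 3*(0)*conj(-1)]
      = (1/12)[(2) + (-2) + (2) + (-2) + (0) + (0)] = 0/12 = 0
  <chi_6*chi_2, chi_4> = (1/12)[1*(2)*conj(1) + 1*(2)*conj(-1) + 2*(-1)*conj(-1) + 2*(-1)*conj(1) + 3*(0)*conj(-1) + 3*(0)*conj(1)]
      = (1/12)[(2) + (-2) + (2) + (-2) + (0) + (0)] = 0/12 = 0
  <chi_6*chi_2, chi_5> = (1/12)[1*(2)*conj(2) + 1*(2)*conj(-2) + 2*(-1)*conj(1) + 2*(-1)*conj(-1) + 3*(0)*conj(0) + 3*(0)*conj(0)]
      = (1/12)[(4) + (-4) + (-2) + (2) + (0) + (0)] = 0/12 = 0
  <chi_6*chi_2, chi_6> = (1/12)[1*(2)*conj(2) + 1*(2)*conj(2) + 2*(-1)*conj(-1) + 2*(-1)*conj(-1) + 3*(0)*conj(0) + 3*(0)*conj(0)]
      = (1/12)[(4) + (4) + (2) + (2) + (0) + (0)] = 12/12 = 1
Hence the multiplicities are chi_6: 1. Dimension check: dim(chi_6)*dim(chi_2) = 2*1 = 2 and sum (mult * dim) = 1*2 = 2.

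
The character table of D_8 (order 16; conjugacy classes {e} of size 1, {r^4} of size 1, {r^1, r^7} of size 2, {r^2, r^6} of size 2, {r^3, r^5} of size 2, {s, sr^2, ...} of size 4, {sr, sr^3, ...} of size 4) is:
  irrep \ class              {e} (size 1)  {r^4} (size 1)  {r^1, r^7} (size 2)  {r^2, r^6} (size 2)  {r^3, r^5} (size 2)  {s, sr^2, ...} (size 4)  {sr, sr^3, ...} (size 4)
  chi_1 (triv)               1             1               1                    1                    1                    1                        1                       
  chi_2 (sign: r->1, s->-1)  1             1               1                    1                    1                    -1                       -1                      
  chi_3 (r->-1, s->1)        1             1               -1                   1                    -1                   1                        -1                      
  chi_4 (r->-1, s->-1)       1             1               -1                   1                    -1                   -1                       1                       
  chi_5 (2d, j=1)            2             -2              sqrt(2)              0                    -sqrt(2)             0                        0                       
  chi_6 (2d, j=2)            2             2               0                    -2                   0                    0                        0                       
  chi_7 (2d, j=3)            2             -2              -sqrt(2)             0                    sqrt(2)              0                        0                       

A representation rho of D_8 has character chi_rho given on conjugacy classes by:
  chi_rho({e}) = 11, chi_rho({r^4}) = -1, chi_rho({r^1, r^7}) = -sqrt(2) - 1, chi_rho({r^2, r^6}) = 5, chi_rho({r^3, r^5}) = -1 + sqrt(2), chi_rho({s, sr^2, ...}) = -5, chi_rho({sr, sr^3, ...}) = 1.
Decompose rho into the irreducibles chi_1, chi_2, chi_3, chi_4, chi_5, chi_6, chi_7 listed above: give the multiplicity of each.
Multiplicities: chi_1: 0, chi_2: 2, chi_3: 0, chi_4: 3, chi_5: 1, chi_6: 0, chi_7: 2.

Why: Use <chi_rho, chi> = (1/|G|) sum_C |C| * chi_rho(C) * conj(chi(C)) with |G| = 16 for each irreducible chi in the table:
  <chi_rho, chi_1> = (1/16)[1*(11)*conj(1) + 1*(-1)*conj(1) + 2*(-sqrt(2) - 1)*conj(1) + 2*(5)*conj(1) + 2*(-1 + sqrt(2))*conj(1) + 4*(-5)*conj(1) + 4*(1)*conj(1)]
      = (1/16)[(11) + (-1) + (-2*sqrt(2) - 2) + (10) + (-2 + 2*sqrt(2)) + (-20) + (4)] = 0/16 = 0
  <chi_rho, chi_2> = (1/16)[1*(11)*conj(1) + 1*(-1)*conj(1) + 2*(-sqrt(2) - 1)*conj(1) + 2*(5)*conj(1) + 2*(-1 + sqrt(2))*conj(1) + 4*(-5)*conj(-1) + 4*(1)*conj(-1)]
      = (1/16)[(11) + (-1) + (-2*sqrt(2) - 2) + (10) + (-2 + 2*sqrt(2)) + (20) + (-4)] = 32/16 = 2
  <chi_rho, chi_3> = (1/16)[1*(11)*conj(1) + 1*(-1)*conj(1) + 2*(-sqrt(2) - 1)*conj(-1) + 2*(5)*conj(1) + 2*(-1 + sqrt(2))*conj(-1) + 4*(-5)*conj(1) + 4*(1)*conj(-1)]
      = (1/16)[(11) + (-1) + (2 + 2*sqrt(2)) + (10) + (2 - 2*sqrt(2)) + (-20) + (-4)] = 0/16 = 0
  <chi_rho, chi_4> = (1/16)[1*(11)*conj(1) + 1*(-1)*conj(1) + 2*(-sqrt(2) - 1)*conj(-1) + 2*(5)*conj(1) + 2*(-1 + sqrt(2))*conj(-1) + 4*(-5)*conj(-1) + 4*(1)*conj(1)]
      = (1/16)[(11) + (-1) + (2 + 2*sqrt(2)) + (10) + (2 - 2*sqrt(2)) + (20) + (4)] = 48/16 = 3
  <chi_rho, chi_5> = (1/16)[1*(11)*conj(2) + 1*(-1)*conj(-2) + 2*(-sqrt(2) - 1)*conj(sqrt(2)) + 2*(5)*conj(0) + 2*(-1 + sqrt(2))*conj(-sqrt(2)) + 4*(-5)*conj(0) + 4*(1)*conj(0)]
      = (1/16)[(22) + (2) + (-4 - 2*sqrt(2)) + (0) + (-4 + 2*sqrt(2)) + (0) + (0)] = 16/16 = 1
  <chi_rho, chi_6> = (1/16)[1*(11)*conj(2) + 1*(-1)*conj(2) + 2*(-sqrt(2) - 1)*conj(0) + 2*(5)*conj(-2) + 2*(-1 + sqrt(2))*conj(0) + 4*(-5)*conj(0) + 4*(1)*conj(0)]
      = (1/16)[(22) + (-2) + (0) + (-20) + (0) + (0) + (0)] = 0/16 = 0
  <chi_rho, chi_7> = (1/16)[1*(11)*conj(2) + 1*(-1)*conj(-2) + 2*(-sqrt(2) - 1)*conj(-sqrt(2)) + 2*(5)*conj(0) + 2*(-1 + sqrt(2))*conj(sqrt(2)) + 4*(-5)*conj(0) + 4*(1)*conj(0)]
      = (1/16)[(22) + (2) + (2*sqrt(2) + 4) + (0) + (4 - 2*sqrt(2)) + (0) + (0)] = 32/16 = 2
Dimension check: dim(rho) = sum (mult * dim) = 0*1 + 2*1 + 0*1 + 3*1 + 1*2 + 0*2 + 2*2 = 11 = chi_rho(e) = 11.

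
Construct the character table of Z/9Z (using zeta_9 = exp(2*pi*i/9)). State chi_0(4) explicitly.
Character table of Z/9Z (irreps indexed chi_0,...,chi_8 with chi_k(m) = zeta_9^(k*m), zeta_9 = exp(2*pi*i/9)):
  irrep \ class  {0} (size 1)  {1} (size 1)    {2} (size 1)    {3} (size 1)    {4} (size 1)    {5} (size 1)    {6} (size 1)    {7} (size 1)    {8} (size 1)  
  chi_0          1             1               1               1               1               1               1               1               1             
  chi_1          1             exp(2*I*pi/9)   exp(4*I*pi/9)   exp(2*I*pi/3)   exp(8*I*pi/9)   exp(-8*I*pi/9)  exp(-2*I*pi/3)  exp(-4*I*pi/9)  exp(-2*I*pi/9)
  chi_2          1             exp(4*I*pi/9)   exp(8*I*pi/9)   exp(-2*I*pi/3)  exp(-2*I*pi/9)  exp(2*I*pi/9)   exp(2*I*pi/3)   exp(-8*I*pi/9)  exp(-4*I*pi/9)
  chi_3          1             exp(2*I*pi/3)   exp(-2*I*pi/3)  1               exp(2*I*pi/3)   exp(-2*I*pi/3)  1               exp(2*I*pi/3)   exp(-2*I*pi/3)
  chi_4          1             exp(8*I*pi/9)   exp(-2*I*pi/9)  exp(2*I*pi/3)   exp(-4*I*pi/9)  exp(4*I*pi/9)   exp(-2*I*pi/3)  exp(2*I*pi/9)   exp(-8*I*pi/9)
  chi_5          1             exp(-8*I*pi/9)  exp(2*I*pi/9)   exp(-2*I*pi/3)  exp(4*I*pi/9)   exp(-4*I*pi/9)  exp(2*I*pi/3)   exp(-2*I*pi/9)  exp(8*I*pi/9) 
  chi_6          1             exp(-2*I*pi/3)  exp(2*I*pi/3)   1               exp(-2*I*pi/3)  exp(2*I*pi/3)   1               exp(-2*I*pi/3)  exp(2*I*pi/3) 
  chi_7          1             exp(-4*I*pi/9)  exp(-8*I*pi/9)  exp(2*I*pi/3)   exp(2*I*pi/9)   exp(-2*I*pi/9)  exp(-2*I*pi/3)  exp(8*I*pi/9)   exp(4*I*pi/9) 
  chi_8          1             exp(-2*I*pi/9)  exp(-4*I*pi/9)  exp(-2*I*pi/3)  exp(-8*I*pi/9)  exp(8*I*pi/9)   exp(2*I*pi/3)   exp(4*I*pi/9)   exp(2*I*pi/9) 

Spot check: chi_0(4) = zeta_9^(0*4) = zeta_9^0 = 1.

Details: Z/9Z is abelian, so all 9 irreducible complex representations are 1-dimensional. They are given by chi_k(m) = zeta_9^(k*m) for k = 0,...,8. Row orthogonality: sum_m chi_k(m) conj(chi_l(m)) = 9 * [k = l].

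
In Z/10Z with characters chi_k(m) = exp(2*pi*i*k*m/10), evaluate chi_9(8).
chi_9(8) = zeta_10^72 = exp(2*I*pi/5)

Solution. chi_9(8) = zeta_10^(9*8) = zeta_10^72. Since zeta_10^10 = 1, this equals zeta_10^2 = exp(2*pi*i*2/10) = exp(2*I*pi/5).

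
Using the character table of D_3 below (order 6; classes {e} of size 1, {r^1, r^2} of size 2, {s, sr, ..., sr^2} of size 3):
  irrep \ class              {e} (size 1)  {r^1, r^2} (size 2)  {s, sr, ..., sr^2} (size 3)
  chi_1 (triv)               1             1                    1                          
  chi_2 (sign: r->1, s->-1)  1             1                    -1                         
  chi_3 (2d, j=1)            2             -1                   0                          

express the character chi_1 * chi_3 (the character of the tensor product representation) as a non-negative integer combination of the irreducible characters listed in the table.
chi_1 tensor chi_3 = chi_3 (all other irreducibles have multiplicity 0).

The character of a tensor product is the pointwise product (chi_1 * chi_3)(C) = chi_1(C) * chi_3(C):
  {e}: (1)*(2), {r^1, r^2}: (1)*(-1), {s, sr, ..., sr^2}: (1)*(0)
so (chi_1 * chi_3) takes values
  {e} -> 2, {r^1, r^2} -> -1, {s, sr, ..., sr^2} -> 0.
Now take the inner product of this character with each irreducible chi from the table, <chi_1*chi_3, chi> = (1/6) sum_C |C| (chi_1*chi_3)(C) conj(chi(C)):
  <chi_1*chi_3, chi_1> = (1/6)[1*(2)*conj(1) + 2*(-1)*conj(1) + 3*(0)*conj(1)]
      = (1/6)[(2) + (-2) + (0)] = 0/6 = 0
  <chi_1*chi_3, chi_2> = (1/6)[1*(2)*conj(1) + 2*(-1)*conj(1) + 3*(0)*conj(-1)]
      = (1/6)[(2) + (-2) + (0)] = 0/6 = 0
  <chi_1*chi_3, chi_3> = (1/6)[1*(2)*conj(2) + 2*(-1)*conj(-1) + 3*(0)*conj(0)]
      = (1/6)[(4) + (2) + (0)] = 6/6 = 1
Hence the multiplicities are chi_3: 1. Dimension check: dim(chi_1)*dim(chi_3) = 1*2 = 2 and sum (mult * dim) = 1*2 = 2.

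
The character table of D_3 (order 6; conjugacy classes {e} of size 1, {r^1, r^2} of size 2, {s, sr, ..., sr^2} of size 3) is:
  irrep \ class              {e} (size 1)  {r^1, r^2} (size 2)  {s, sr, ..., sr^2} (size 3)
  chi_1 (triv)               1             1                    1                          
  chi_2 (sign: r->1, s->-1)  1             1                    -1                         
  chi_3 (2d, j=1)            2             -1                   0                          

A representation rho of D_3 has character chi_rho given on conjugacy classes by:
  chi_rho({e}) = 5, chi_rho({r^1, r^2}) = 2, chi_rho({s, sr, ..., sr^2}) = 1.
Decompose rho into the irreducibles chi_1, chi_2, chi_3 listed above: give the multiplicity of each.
Multiplicities: chi_1: 2, chi_2: 1, chi_3: 1.

Use <chi_rho, chi> = (1/|G|) sum_C |C| * chi_rho(C) * conj(chi(C)) with |G| = 6 for each irreducible chi in the table:
  <chi_rho, chi_1> = (1/6)[1*(5)*conj(1) + 2*(2)*conj(1) + 3*(1)*conj(1)]
      = (1/6)[(5) + (4) + (3)] = 12/6 = 2
  <chi_rho, chi_2> = (1/6)[1*(5)*conj(1) + 2*(2)*conj(1) + 3*(1)*conj(-1)]
      = (1/6)[(5) + (4) + (-3)] = 6/6 = 1
  <chi_rho, chi_3> = (1/6)[1*(5)*conj(2) + 2*(2)*conj(-1) + 3*(1)*conj(0)]
      = (1/6)[(10) + (-4) + (0)] = 6/6 = 1
Dimension check: dim(rho) = sum (mult * dim) = 2*1 + 1*1 + 1*2 = 5 = chi_rho(e) = 5.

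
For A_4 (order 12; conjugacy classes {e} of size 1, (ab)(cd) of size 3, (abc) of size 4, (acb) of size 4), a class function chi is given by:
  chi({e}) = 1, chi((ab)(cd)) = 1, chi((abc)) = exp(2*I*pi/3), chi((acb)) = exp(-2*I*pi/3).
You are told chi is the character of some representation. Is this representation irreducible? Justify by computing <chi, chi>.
Irreducible: <chi, chi> = 1.

Proof sketch: <chi, chi> = (1/|G|) sum_C |C| * |chi(C)|^2 = (1/12)[1*|1|^2 + 3*|1|^2 + 4*|exp(2*I*pi/3)|^2 + 4*|exp(-2*I*pi/3)|^2]
  = (1/12)[(1) + (3) + (4) + (4)] = 12/12 = 1.
(Exp terms are combined using exp(i*s)*conj(exp(i*t)) = exp(i*(s-t)), and sums of them are collapsed using the identity that for every m > 1 the m distinct m-th roots of unity sum to 0, e.g. 1 + exp(2*I*pi/3) + exp(-2*I*pi/3) = 0.)
A character is irreducible iff <chi, chi> = 1, so this representation is irreducible.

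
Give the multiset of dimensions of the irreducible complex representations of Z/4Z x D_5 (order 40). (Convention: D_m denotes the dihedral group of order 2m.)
Dimensions: 1, 1, 1, 1, 1, 1, 1, 1, 2, 2, 2, 2, 2, 2, 2, 2

Why: There are 16 irreducibles (= number of conjugacy classes). Their dimensions d_i satisfy sum d_i^2 = |G| = 40: 1 + 1 + 1 + 1 + 1 + 1 + 1 + 1 + 4 + 4 + 4 + 4 + 4 + 4 + 4 + 4 = 40. (For the product with Z/4Z: each of the 4 1-dim characters of Z/4Z tensors with each irrep of D_5, giving 4 copies of each D_5-dimension.)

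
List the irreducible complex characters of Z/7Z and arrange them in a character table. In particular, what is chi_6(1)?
Character table of Z/7Z (irreps indexed chi_0,...,chi_6 with chi_k(m) = zeta_7^(k*m), zeta_7 = exp(2*pi*i/7)):
  irrep \ class  {0} (size 1)  {1} (size 1)    {2} (size 1)    {3} (size 1)    {4} (size 1)    {5} (size 1)    {6} (size 1)  
  chi_0          1             1               1               1               1               1               1             
  chi_1          1             exp(2*I*pi/7)   exp(4*I*pi/7)   exp(6*I*pi/7)   exp(-6*I*pi/7)  exp(-4*I*pi/7)  exp(-2*I*pi/7)
  chi_2          1             exp(4*I*pi/7)   exp(-6*I*pi/7)  exp(-2*I*pi/7)  exp(2*I*pi/7)   exp(6*I*pi/7)   exp(-4*I*pi/7)
  chi_3          1             exp(6*I*pi/7)   exp(-2*I*pi/7)  exp(4*I*pi/7)   exp(-4*I*pi/7)  exp(2*I*pi/7)   exp(-6*I*pi/7)
  chi_4          1             exp(-6*I*pi/7)  exp(2*I*pi/7)   exp(-4*I*pi/7)  exp(4*I*pi/7)   exp(-2*I*pi/7)  exp(6*I*pi/7) 
  chi_5          1             exp(-4*I*pi/7)  exp(6*I*pi/7)   exp(2*I*pi/7)   exp(-2*I*pi/7)  exp(-6*I*pi/7)  exp(4*I*pi/7) 
  chi_6          1             exp(-2*I*pi/7)  exp(-4*I*pi/7)  exp(-6*I*pi/7)  exp(6*I*pi/7)   exp(4*I*pi/7)   exp(2*I*pi/7) 

Spot check: chi_6(1) = zeta_7^(6*1) = zeta_7^6 = exp(-2*I*pi/7).

Details: Z/7Z is abelian, so all 7 irreducible complex representations are 1-dimensional. They are given by chi_k(m) = zeta_7^(k*m) for k = 0,...,6. Row orthogonality: sum_m chi_k(m) conj(chi_l(m)) = 7 * [k = l].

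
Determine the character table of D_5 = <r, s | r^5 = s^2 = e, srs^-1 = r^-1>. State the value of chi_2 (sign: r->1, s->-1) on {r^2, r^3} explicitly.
Conjugacy classes: {e} of size 1, {r^1, r^4} of size 2, {r^2, r^3} of size 2, {s, sr, ..., sr^4} of size 5.
Character table:
  irrep \ class              {e} (size 1)  {r^1, r^4} (size 2)  {r^2, r^3} (size 2)  {s, sr, ..., sr^4} (size 5)
  chi_1 (triv)               1             1                    1                    1                          
  chi_2 (sign: r->1, s->-1)  1             1                    1                    -1                         
  chi_3 (2d, j=1)            2             -1/2 + sqrt(5)/2     -sqrt(5)/2 - 1/2     0                          
  chi_4 (2d, j=2)            2             -sqrt(5)/2 - 1/2     -1/2 + sqrt(5)/2     0                          

Spot check: chi_2 (sign: r->1, s->-1) on {r^2, r^3} = 1.

D_5 has order 2*5 = 10 with 4 conjugacy classes, hence 4 irreducibles. Sum of squared dims 1 + 1 + 4 + 4 = 10 = |G|. Linear characters come from the abelianisation; the 2-dimensional irreps have character r^k -> 2*cos(2*pi*j*k/5), reflections -> 0.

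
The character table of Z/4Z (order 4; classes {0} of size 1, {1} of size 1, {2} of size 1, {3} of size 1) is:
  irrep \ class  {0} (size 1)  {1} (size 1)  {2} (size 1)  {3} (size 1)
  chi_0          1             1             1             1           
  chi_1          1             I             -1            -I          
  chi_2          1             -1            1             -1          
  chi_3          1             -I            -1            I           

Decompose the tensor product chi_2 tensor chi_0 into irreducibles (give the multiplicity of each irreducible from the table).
chi_2 tensor chi_0 = chi_2 (all other irreducibles have multiplicity 0).

The character of a tensor product is the pointwise product (chi_2 * chi_0)(C) = chi_2(C) * chi_0(C):
  {0}: (1)*(1), {1}: (-1)*(1), {2}: (1)*(1), {3}: (-1)*(1)
so (chi_2 * chi_0) takes values
  {0} -> 1, {1} -> -1, {2} -> 1, {3} -> -1.
Now take the inner product of this character with each irreducible chi from the table, <chi_2*chi_0, chi> = (1/4) sum_C |C| (chi_2*chi_0)(C) conj(chi(C)):
  <chi_2*chi_0, chi_0> = (1/4)[1*(1)*conj(1) + 1*(-1)*conj(1) + 1*(1)*conj(1) + 1*(-1)*conj(1)]
      = (1/4)[(1) + (-1) + (1) + (-1)] = 0/4 = 0
  <chi_2*chi_0, chi_1> = (1/4)[1*(1)*conj(1) + 1*(-1)*conj(I) + 1*(1)*conj(-1) + 1*(-1)*conj(-I)]
      = (1/4)[(1) + (I) + (-1) + (-I)] = 0/4 = 0
  <chi_2*chi_0, chi_2> = (1/4)[1*(1)*conj(1) + 1*(-1)*conj(-1) + 1*(1)*conj(1) + 1*(-1)*conj(-1)]
      = (1/4)[(1) + (1) + (1) + (1)] = 4/4 = 1
  <chi_2*chi_0, chi_3> = (1/4)[1*(1)*conj(1) + 1*(-1)*conj(-I) + 1*(1)*conj(-1) + 1*(-1)*conj(I)]
      = (1/4)[(1) + (-I) + (-1) + (I)] = 0/4 = 0
(Exp terms are combined using exp(i*s)*conj(exp(i*t)) = exp(i*(s-t)), and sums of them are collapsed using the identity that for every m > 1 the m distinct m-th roots of unity sum to 0, e.g. 1 + exp(2*I*pi/3) + exp(-2*I*pi/3) = 0.)
Hence the multiplicities are chi_2: 1. Dimension check: dim(chi_2)*dim(chi_0) = 1*1 = 1 and sum (mult * dim) = 1*1 = 1.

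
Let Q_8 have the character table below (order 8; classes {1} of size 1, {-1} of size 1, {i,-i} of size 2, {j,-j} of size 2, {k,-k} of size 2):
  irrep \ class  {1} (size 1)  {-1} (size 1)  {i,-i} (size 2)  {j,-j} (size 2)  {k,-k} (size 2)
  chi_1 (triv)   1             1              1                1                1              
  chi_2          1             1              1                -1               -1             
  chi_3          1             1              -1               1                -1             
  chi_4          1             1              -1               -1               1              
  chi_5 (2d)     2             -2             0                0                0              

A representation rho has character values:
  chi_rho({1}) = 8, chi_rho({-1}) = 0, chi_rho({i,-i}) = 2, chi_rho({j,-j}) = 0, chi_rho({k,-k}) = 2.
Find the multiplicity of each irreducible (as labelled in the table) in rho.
Multiplicities: chi_1: 2, chi_2: 1, chi_3: 0, chi_4: 1, chi_5: 2.

Proof sketch: Use <chi_rho, chi> = (1/|G|) sum_C |C| * chi_rho(C) * conj(chi(C)) with |G| = 8 for each irreducible chi in the table:
  <chi_rho, chi_1> = (1/8)[1*(8)*conj(1) + 1*(0)*conj(1) + 2*(2)*conj(1) + 2*(0)*conj(1) + 2*(2)*conj(1)]
      = (1/8)[(8) + (0) + (4) + (0) + (4)] = 16/8 = 2
  <chi_rho, chi_2> = (1/8)[1*(8)*conj(1) + 1*(0)*conj(1) + 2*(2)*conj(1) + 2*(0)*conj(-1) + 2*(2)*conj(-1)]
      = (1/8)[(8) + (0) + (4) + (0) + (-4)] = 8/8 = 1
  <chi_rho, chi_3> = (1/8)[1*(8)*conj(1) + 1*(0)*conj(1) + 2*(2)*conj(-1) + 2*(0)*conj(1) + 2*(2)*conj(-1)]
      = (1/8)[(8) + (0) + (-4) + (0) + (-4)] = 0/8 = 0
  <chi_rho, chi_4> = (1/8)[1*(8)*conj(1) + 1*(0)*conj(1) + 2*(2)*conj(-1) + 2*(0)*conj(-1) + 2*(2)*conj(1)]
      = (1/8)[(8) + (0) + (-4) + (0) + (4)] = 8/8 = 1
  <chi_rho, chi_5> = (1/8)[1*(8)*conj(2) + 1*(0)*conj(-2) + 2*(2)*conj(0) + 2*(0)*conj(0) + 2*(2)*conj(0)]
      = (1/8)[(16) + (0) + (0) + (0) + (0)] = 16/8 = 2
Dimension check: dim(rho) = sum (mult * dim) = 2*1 + 1*1 + 0*1 + 1*1 + 2*2 = 8 = chi_rho(e) = 8.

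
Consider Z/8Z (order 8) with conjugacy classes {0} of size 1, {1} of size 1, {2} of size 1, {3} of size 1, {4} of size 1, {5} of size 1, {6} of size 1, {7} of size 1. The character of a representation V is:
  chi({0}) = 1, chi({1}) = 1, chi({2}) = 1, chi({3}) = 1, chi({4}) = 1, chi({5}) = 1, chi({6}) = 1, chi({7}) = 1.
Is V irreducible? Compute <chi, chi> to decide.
Irreducible: <chi, chi> = 1.

Justification: <chi, chi> = (1/|G|) sum_C |C| * |chi(C)|^2 = (1/8)[1*|1|^2 + 1*|1|^2 + 1*|1|^2 + 1*|1|^2 + 1*|1|^2 + 1*|1|^2 + 1*|1|^2 + 1*|1|^2]
  = (1/8)[(1) + (1) + (1) + (1) + (1) + (1) + (1) + (1)] = 8/8 = 1.
(Exp terms are combined using exp(i*s)*conj(exp(i*t)) = exp(i*(s-t)), and sums of them are collapsed using the identity that for every m > 1 the m distinct m-th roots of unity sum to 0, e.g. 1 + exp(2*I*pi/3) + exp(-2*I*pi/3) = 0.)
A character is irreducible iff <chi, chi> = 1, so this representation is irreducible.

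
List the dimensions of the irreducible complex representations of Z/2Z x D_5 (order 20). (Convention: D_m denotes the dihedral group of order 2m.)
Dimensions: 1, 1, 1, 1, 2, 2, 2, 2

Working: There are 8 irreducibles (= number of conjugacy classes). Their dimensions d_i satisfy sum d_i^2 = |G| = 20: 1 + 1 + 1 + 1 + 4 + 4 + 4 + 4 = 20. (For the product with Z/2Z: each of the 2 1-dim characters of Z/2Z tensors with each irrep of D_5, giving 2 copies of each D_5-dimension.)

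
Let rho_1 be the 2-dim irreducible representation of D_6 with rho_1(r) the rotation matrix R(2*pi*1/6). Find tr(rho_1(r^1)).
chi_{rho_1}(r^1) = 2*cos(2*pi*1*1/6) = 1

rho_1(r^1) is rotation by angle 2*pi*1*1/6, whose trace is 2*cos(2*pi*1*1/6) = 1.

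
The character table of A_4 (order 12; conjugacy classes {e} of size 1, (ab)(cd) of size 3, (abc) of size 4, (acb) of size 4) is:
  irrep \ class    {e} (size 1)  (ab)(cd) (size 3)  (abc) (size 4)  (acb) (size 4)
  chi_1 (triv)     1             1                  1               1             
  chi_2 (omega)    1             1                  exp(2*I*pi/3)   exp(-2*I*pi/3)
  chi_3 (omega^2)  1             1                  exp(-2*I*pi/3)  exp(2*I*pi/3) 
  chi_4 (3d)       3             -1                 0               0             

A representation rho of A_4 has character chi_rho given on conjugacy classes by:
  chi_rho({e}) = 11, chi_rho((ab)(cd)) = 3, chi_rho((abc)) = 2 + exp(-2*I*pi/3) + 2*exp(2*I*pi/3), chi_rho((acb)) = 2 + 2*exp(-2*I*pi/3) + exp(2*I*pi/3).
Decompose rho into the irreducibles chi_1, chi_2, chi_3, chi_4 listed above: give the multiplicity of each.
Multiplicities: chi_1: 2, chi_2: 2, chi_3: 1, chi_4: 2.

Argument: Use <chi_rho, chi> = (1/|G|) sum_C |C| * chi_rho(C) * conj(chi(C)) with |G| = 12 for each irreducible chi in the table:
  <chi_rho, chi_1> = (1/12)[1*(11)*conj(1) + 3*(3)*conj(1) + 4*(2 + exp(-2*I*pi/3) + 2*exp(2*I*pi/3))*conj(1) + 4*(2 + 2*exp(-2*I*pi/3) + exp(2*I*pi/3))*conj(1)]
      = (1/12)[(11) + (9) + (8 + 4*exp(-2*I*pi/3) + 8*exp(2*I*pi/3)) + (8 + 8*exp(-2*I*pi/3) + 4*exp(2*I*pi/3))] = 24/12 = 2
  <chi_rho, chi_2> = (1/12)[1*(11)*conj(1) + 3*(3)*conj(1) + 4*(2 + exp(-2*I*pi/3) + 2*exp(2*I*pi/3))*conj(exp(2*I*pi/3)) + 4*(2 + 2*exp(-2*I*pi/3) + exp(2*I*pi/3))*conj(exp(-2*I*pi/3))]
      = (1/12)[(11) + (9) + (8 + 8*exp(-2*I*pi/3) + 4*exp(2*I*pi/3)) + (8 + 4*exp(-2*I*pi/3) + 8*exp(2*I*pi/3))] = 24/12 = 2
  <chi_rho, chi_3> = (1/12)[1*(11)*conj(1) + 3*(3)*conj(1) + 4*(2 + exp(-2*I*pi/3) + 2*exp(2*I*pi/3))*conj(exp(-2*I*pi/3)) + 4*(2 + 2*exp(-2*I*pi/3) + exp(2*I*pi/3))*conj(exp(2*I*pi/3))]
      = (1/12)[(11) + (9) + (-4) + (-4)] = 12/12 = 1
  <chi_rho, chi_4> = (1/12)[1*(11)*conj(3) + 3*(3)*conj(-1) + 4*(2 + exp(-2*I*pi/3) + 2*exp(2*I*pi/3))*conj(0) + 4*(2 + 2*exp(-2*I*pi/3) + exp(2*I*pi/3))*conj(0)]
      = (1/12)[(33) + (-9) + (0) + (0)] = 24/12 = 2
(Exp terms are combined using exp(i*s)*conj(exp(i*t)) = exp(i*(s-t)), and sums of them are collapsed using the identity that for every m > 1 the m distinct m-th roots of unity sum to 0, e.g. 1 + exp(2*I*pi/3) + exp(-2*I*pi/3) = 0.)
Dimension check: dim(rho) = sum (mult * dim) = 2*1 + 2*1 + 1*1 + 2*3 = 11 = chi_rho(e) = 11.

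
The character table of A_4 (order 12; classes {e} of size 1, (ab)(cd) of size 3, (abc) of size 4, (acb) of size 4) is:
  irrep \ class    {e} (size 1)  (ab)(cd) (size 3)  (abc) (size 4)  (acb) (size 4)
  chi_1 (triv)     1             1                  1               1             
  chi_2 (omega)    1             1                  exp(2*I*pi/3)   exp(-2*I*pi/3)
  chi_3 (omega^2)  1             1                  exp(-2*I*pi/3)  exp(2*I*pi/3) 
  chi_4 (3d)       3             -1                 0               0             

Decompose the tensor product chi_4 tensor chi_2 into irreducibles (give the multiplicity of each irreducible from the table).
chi_4 tensor chi_2 = chi_4 (all other irreducibles have multiplicity 0).

Derivation: The character of a tensor product is the pointwise product (chi_4 * chi_2)(C) = chi_4(C) * chi_2(C):
  {e}: (3)*(1), (ab)(cd): (-1)*(1), (abc): (0)*(exp(2*I*pi/3)), (acb): (0)*(exp(-2*I*pi/3))
so (chi_4 * chi_2) takes values
  {e} -> 3, (ab)(cd) -> -1, (abc) -> 0, (acb) -> 0.
Now take the inner product of this character with each irreducible chi from the table, <chi_4*chi_2, chi> = (1/12) sum_C |C| (chi_4*chi_2)(C) conj(chi(C)):
  <chi_4*chi_2, chi_1> = (1/12)[1*(3)*conj(1) + 3*(-1)*conj(1) + 4*(0)*conj(1) + 4*(0)*conj(1)]
      = (1/12)[(3) + (-3) + (0) + (0)] = 0/12 = 0
  <chi_4*chi_2, chi_2> = (1/12)[1*(3)*conj(1) + 3*(-1)*conj(1) + 4*(0)*conj(exp(2*I*pi/3)) + 4*(0)*conj(exp(-2*I*pi/3))]
      = (1/12)[(3) + (-3) + (0) + (0)] = 0/12 = 0
  <chi_4*chi_2, chi_3> = (1/12)[1*(3)*conj(1) + 3*(-1)*conj(1) + 4*(0)*conj(exp(-2*I*pi/3)) + 4*(0)*conj(exp(2*I*pi/3))]
      = (1/12)[(3) + (-3) + (0) + (0)] = 0/12 = 0
  <chi_4*chi_2, chi_4> = (1/12)[1*(3)*conj(3) + 3*(-1)*conj(-1) + 4*(0)*conj(0) + 4*(0)*conj(0)]
      = (1/12)[(9) + (3) + (0) + (0)] = 12/12 = 1
(Exp terms are combined using exp(i*s)*conj(exp(i*t)) = exp(i*(s-t)), and sums of them are collapsed using the identity that for every m > 1 the m distinct m-th roots of unity sum to 0, e.g. 1 + exp(2*I*pi/3) + exp(-2*I*pi/3) = 0.)
Hence the multiplicities are chi_4: 1. Dimension check: dim(chi_4)*dim(chi_2) = 3*1 = 3 and sum (mult * dim) = 1*3 = 3.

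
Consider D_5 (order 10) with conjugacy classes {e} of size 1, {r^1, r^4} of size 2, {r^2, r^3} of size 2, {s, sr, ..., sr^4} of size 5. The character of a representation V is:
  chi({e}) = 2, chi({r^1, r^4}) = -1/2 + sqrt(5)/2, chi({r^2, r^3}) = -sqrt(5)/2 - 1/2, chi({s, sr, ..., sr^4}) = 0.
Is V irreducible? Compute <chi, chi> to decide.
Irreducible: <chi, chi> = 1.

Why: <chi, chi> = (1/|G|) sum_C |C| * |chi(C)|^2 = (1/10)[1*|2|^2 + 2*|-1/2 + sqrt(5)/2|^2 + 2*|-sqrt(5)/2 - 1/2|^2 + 5*|0|^2]
  = (1/10)[(4) + (3 - sqrt(5)) + (sqrt(5) + 3) + (0)] = 10/10 = 1.
A character is irreducible iff <chi, chi> = 1, so this representation is irreducible.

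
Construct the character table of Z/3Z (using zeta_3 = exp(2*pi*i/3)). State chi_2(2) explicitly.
Character table of Z/3Z (irreps indexed chi_0,...,chi_2 with chi_k(m) = zeta_3^(k*m), zeta_3 = exp(2*pi*i/3)):
  irrep \ class  {0} (size 1)  {1} (size 1)    {2} (size 1)  
  chi_0          1             1               1             
  chi_1          1             exp(2*I*pi/3)   exp(-2*I*pi/3)
  chi_2          1             exp(-2*I*pi/3)  exp(2*I*pi/3) 

Spot check: chi_2(2) = zeta_3^(2*2) = zeta_3^4 = exp(2*I*pi/3).

Z/3Z is abelian, so all 3 irreducible complex representations are 1-dimensional. They are given by chi_k(m) = zeta_3^(k*m) for k = 0,...,2. Row orthogonality: sum_m chi_k(m) conj(chi_l(m)) = 3 * [k = l].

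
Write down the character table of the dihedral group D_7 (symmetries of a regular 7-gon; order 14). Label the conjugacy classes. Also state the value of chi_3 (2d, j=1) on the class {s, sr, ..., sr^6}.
Conjugacy classes: {e} of size 1, {r^1, r^6} of size 2, {r^2, r^5} of size 2, {r^3, r^4} of size 2, {s, sr, ..., sr^6} of size 7.
Character table:
  irrep \ class              {e} (size 1)  {r^1, r^6} (size 2)  {r^2, r^5} (size 2)  {r^3, r^4} (size 2)  {s, sr, ..., sr^6} (size 7)
  chi_1 (triv)               1             1                    1                    1                    1                          
  chi_2 (sign: r->1, s->-1)  1             1                    1                    1                    -1                         
  chi_3 (2d, j=1)            2             2*cos(2*pi/7)        -2*cos(3*pi/7)       -2*cos(pi/7)         0                          
  chi_4 (2d, j=2)            2             -2*cos(3*pi/7)       -2*cos(pi/7)         2*cos(2*pi/7)        0                          
  chi_5 (2d, j=3)            2             -2*cos(pi/7)         2*cos(2*pi/7)        -2*cos(3*pi/7)       0                          

Spot check: chi_3 (2d, j=1) on {s, sr, ..., sr^6} = 0.

Solution. D_7 has order 2*7 = 14 with 5 conjugacy classes, hence 5 irreducibles. Sum of squared dims 1 + 1 + 4 + 4 + 4 = 14 = |G|. Linear characters come from the abelianisation; the 2-dimensional irreps have character r^k -> 2*cos(2*pi*j*k/7), reflections -> 0.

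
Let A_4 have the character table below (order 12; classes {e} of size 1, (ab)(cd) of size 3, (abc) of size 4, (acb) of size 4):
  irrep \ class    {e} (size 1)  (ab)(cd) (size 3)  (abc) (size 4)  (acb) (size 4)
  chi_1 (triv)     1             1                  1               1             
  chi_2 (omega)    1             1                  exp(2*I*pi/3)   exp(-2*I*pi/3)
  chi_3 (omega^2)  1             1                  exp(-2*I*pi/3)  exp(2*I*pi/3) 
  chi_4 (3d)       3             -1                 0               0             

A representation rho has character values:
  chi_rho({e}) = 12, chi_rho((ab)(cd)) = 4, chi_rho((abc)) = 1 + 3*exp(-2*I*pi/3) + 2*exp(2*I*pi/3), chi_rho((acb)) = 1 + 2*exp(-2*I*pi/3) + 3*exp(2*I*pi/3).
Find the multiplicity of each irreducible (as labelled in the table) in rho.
Multiplicities: chi_1: 1, chi_2: 2, chi_3: 3, chi_4: 2.

Use <chi_rho, chi> = (1/|G|) sum_C |C| * chi_rho(C) * conj(chi(C)) with |G| = 12 for each irreducible chi in the table:
  <chi_rho, chi_1> = (1/12)[1*(12)*conj(1) + 3*(4)*conj(1) + 4*(1 + 3*exp(-2*I*pi/3) + 2*exp(2*I*pi/3))*conj(1) + 4*(1 + 2*exp(-2*I*pi/3) + 3*exp(2*I*pi/3))*conj(1)]
      = (1/12)[(12) + (12) + (4 + 12*exp(-2*I*pi/3) + 8*exp(2*I*pi/3)) + (4 + 8*exp(-2*I*pi/3) + 12*exp(2*I*pi/3))] = 12/12 = 1
  <chi_rho, chi_2> = (1/12)[1*(12)*conj(1) + 3*(4)*conj(1) + 4*(1 + 3*exp(-2*I*pi/3) + 2*exp(2*I*pi/3))*conj(exp(2*I*pi/3)) + 4*(1 + 2*exp(-2*I*pi/3) + 3*exp(2*I*pi/3))*conj(exp(-2*I*pi/3))]
      = (1/12)[(12) + (12) + (8 + 4*exp(-2*I*pi/3) + 12*exp(2*I*pi/3)) + (8 + 12*exp(-2*I*pi/3) + 4*exp(2*I*pi/3))] = 24/12 = 2
  <chi_rho, chi_3> = (1/12)[1*(12)*conj(1) + 3*(4)*conj(1) + 4*(1 + 3*exp(-2*I*pi/3) + 2*exp(2*I*pi/3))*conj(exp(-2*I*pi/3)) + 4*(1 + 2*exp(-2*I*pi/3) + 3*exp(2*I*pi/3))*conj(exp(2*I*pi/3))]
      = (1/12)[(12) + (12) + (12 + 8*exp(-2*I*pi/3) + 4*exp(2*I*pi/3)) + (12 + 4*exp(-2*I*pi/3) + 8*exp(2*I*pi/3))] = 36/12 = 3
  <chi_rho, chi_4> = (1/12)[1*(12)*conj(3) + 3*(4)*conj(-1) + 4*(1 + 3*exp(-2*I*pi/3) + 2*exp(2*I*pi/3))*conj(0) + 4*(1 + 2*exp(-2*I*pi/3) + 3*exp(2*I*pi/3))*conj(0)]
      = (1/12)[(36) + (-12) + (0) + (0)] = 24/12 = 2
(Exp terms are combined using exp(i*s)*conj(exp(i*t)) = exp(i*(s-t)), and sums of them are collapsed using the identity that for every m > 1 the m distinct m-th roots of unity sum to 0, e.g. 1 + exp(2*I*pi/3) + exp(-2*I*pi/3) = 0.)
Dimension check: dim(rho) = sum (mult * dim) = 1*1 + 2*1 + 3*1 + 2*3 = 12 = chi_rho(e) = 12.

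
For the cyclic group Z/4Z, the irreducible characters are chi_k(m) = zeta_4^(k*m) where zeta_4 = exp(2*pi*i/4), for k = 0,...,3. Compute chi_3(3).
chi_3(3) = zeta_4^9 = I

Proof sketch: chi_3(3) = zeta_4^(3*3) = zeta_4^9. Since zeta_4^4 = 1, this equals zeta_4^1 = exp(2*pi*i*1/4) = I.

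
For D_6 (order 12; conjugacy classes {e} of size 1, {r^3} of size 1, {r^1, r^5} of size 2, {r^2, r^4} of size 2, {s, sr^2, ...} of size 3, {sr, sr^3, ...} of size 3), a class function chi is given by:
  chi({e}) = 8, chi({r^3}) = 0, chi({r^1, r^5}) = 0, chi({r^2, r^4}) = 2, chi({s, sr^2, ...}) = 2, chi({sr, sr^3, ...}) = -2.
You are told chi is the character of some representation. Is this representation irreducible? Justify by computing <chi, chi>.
Not irreducible (reducible): <chi, chi> = 8 > 1.

Justification: <chi, chi> = (1/|G|) sum_C |C| * |chi(C)|^2 = (1/12)[1*|8|^2 + 1*|0|^2 + 2*|0|^2 + 2*|2|^2 + 3*|2|^2 + 3*|-2|^2]
  = (1/12)[(64) + (0) + (0) + (8) + (12) + (12)] = 96/12 = 8.
A character is irreducible iff <chi, chi> = 1, so this representation is reducible.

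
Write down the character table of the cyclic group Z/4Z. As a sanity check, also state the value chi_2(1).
Character table of Z/4Z (irreps indexed chi_0,...,chi_3 with chi_k(m) = zeta_4^(k*m), zeta_4 = exp(2*pi*i/4)):
  irrep \ class  {0} (size 1)  {1} (size 1)  {2} (size 1)  {3} (size 1)
  chi_0          1             1             1             1           
  chi_1          1             I             -1            -I          
  chi_2          1             -1            1             -1          
  chi_3          1             -I            -1            I           

Spot check: chi_2(1) = zeta_4^(2*1) = zeta_4^2 = -1.

Derivation: Z/4Z is abelian, so all 4 irreducible complex representations are 1-dimensional. They are given by chi_k(m) = zeta_4^(k*m) for k = 0,...,3. Row orthogonality: sum_m chi_k(m) conj(chi_l(m)) = 4 * [k = l].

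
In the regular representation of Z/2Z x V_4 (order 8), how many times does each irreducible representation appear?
Each irreducible V_i of dimension d_i appears with multiplicity d_i, i.e. rho_reg = (direct sum over all irreducibles V_i) d_i V_i. The irreducible dimensions for Z/2Z x V_4 are 1, 1, 1, 1, 1, 1, 1, 1: 8 irreducibles of dimension 1, each with multiplicity 1. Total dimension 8*1*1 = 8 = |G|.

Proof sketch: General theorem: in the regular representation of a finite group G, each irreducible appears with multiplicity equal to its dimension. Check: dim(rho_reg) = sum d_i^2 = 1 + 1 + 1 + 1 + 1 + 1 + 1 + 1 = 8 = |G|.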